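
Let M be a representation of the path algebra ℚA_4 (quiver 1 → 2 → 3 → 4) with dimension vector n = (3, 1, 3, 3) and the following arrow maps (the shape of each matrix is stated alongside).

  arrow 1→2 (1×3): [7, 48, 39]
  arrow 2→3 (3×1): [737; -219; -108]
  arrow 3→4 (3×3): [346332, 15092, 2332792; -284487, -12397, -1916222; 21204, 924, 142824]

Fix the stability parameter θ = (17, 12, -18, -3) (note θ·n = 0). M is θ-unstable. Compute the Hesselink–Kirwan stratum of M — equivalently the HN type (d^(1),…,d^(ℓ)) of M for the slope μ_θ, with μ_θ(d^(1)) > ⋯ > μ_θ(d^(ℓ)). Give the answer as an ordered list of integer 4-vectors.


Interval decomposition of M: I[1,1]^2, I[1,3], I[3,3], I[3,4], I[4,4]^2.
HN type (ℓ=4): μ^(1)=17; μ^(2)=11/3; μ^(3)=-3; μ^(4)=-18

((2, 0, 0, 0); (1, 1, 1, 0); (0, 0, 0, 3); (0, 0, 2, 0))


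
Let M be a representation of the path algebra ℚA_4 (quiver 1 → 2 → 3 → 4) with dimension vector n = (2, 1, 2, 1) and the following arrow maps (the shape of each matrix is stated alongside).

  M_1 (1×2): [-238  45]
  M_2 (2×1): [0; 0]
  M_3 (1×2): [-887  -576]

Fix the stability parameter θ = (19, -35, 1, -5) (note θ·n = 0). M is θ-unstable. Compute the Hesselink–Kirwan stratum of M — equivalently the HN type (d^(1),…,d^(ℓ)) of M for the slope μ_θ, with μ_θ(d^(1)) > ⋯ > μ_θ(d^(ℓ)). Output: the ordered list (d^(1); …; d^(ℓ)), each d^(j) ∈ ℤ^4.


Via rank(M_{q-1}∘⋯∘M_p): M ≅ I[1,1], I[1,2], I[3,3], I[3,4].
μ_θ-semistable layers: μ^(1)=19; μ^(2)=1; μ^(3)=-2; μ^(4)=-8

((1, 0, 0, 0); (0, 0, 1, 0); (0, 0, 1, 1); (1, 1, 0, 0))


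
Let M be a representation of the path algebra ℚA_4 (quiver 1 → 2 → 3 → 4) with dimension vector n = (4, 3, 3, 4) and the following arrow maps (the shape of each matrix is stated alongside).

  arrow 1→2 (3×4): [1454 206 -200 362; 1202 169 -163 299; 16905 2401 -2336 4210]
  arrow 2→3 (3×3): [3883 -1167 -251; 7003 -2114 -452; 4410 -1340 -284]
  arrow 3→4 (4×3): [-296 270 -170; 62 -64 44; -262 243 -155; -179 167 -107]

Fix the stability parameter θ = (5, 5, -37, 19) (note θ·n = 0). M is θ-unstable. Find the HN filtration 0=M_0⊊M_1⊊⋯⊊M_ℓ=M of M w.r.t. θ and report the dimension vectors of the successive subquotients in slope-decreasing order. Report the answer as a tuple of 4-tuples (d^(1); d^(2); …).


Barcode: M ≅ I[1,1], I[1,4]^3, I[4,4]. HN layers by μ_θ (3 steps, strictly decreasing):
  μ^(1)=19; μ^(2)=5; μ^(3)=-9

((0, 0, 0, 4); (1, 0, 0, 0); (3, 3, 3, 0))


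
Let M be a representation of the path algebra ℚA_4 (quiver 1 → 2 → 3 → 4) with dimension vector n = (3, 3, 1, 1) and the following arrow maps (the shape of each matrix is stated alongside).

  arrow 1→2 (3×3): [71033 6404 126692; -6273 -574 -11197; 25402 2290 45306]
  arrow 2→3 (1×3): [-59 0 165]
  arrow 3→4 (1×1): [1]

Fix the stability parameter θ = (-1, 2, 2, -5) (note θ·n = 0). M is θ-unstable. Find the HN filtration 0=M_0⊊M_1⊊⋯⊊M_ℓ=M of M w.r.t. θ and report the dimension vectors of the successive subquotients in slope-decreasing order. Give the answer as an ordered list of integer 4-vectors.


Barcode: M ≅ I[1,2]^2, I[1,4]. HN layers by μ_θ (3 steps, strictly decreasing):
  μ^(1)=2; μ^(2)=-1/3; μ^(3)=-1

((0, 2, 0, 0); (0, 1, 1, 1); (3, 0, 0, 0))


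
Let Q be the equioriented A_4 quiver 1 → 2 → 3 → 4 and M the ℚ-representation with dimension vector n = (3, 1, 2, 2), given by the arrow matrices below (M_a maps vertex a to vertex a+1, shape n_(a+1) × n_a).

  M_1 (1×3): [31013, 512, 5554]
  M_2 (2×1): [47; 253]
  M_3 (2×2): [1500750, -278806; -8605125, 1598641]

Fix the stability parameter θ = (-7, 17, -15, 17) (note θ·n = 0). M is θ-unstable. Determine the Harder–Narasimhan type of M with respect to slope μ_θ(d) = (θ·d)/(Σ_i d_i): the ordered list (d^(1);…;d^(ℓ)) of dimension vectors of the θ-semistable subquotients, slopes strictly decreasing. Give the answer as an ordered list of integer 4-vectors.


Barcode: M ≅ I[1,1]^2, I[1,4], I[3,3], I[4,4]. HN layers by μ_θ (4 steps, strictly decreasing):
  μ^(1)=17; μ^(2)=1; μ^(3)=-7; μ^(4)=-15

((0, 0, 0, 2); (0, 1, 1, 0); (3, 0, 0, 0); (0, 0, 1, 0))


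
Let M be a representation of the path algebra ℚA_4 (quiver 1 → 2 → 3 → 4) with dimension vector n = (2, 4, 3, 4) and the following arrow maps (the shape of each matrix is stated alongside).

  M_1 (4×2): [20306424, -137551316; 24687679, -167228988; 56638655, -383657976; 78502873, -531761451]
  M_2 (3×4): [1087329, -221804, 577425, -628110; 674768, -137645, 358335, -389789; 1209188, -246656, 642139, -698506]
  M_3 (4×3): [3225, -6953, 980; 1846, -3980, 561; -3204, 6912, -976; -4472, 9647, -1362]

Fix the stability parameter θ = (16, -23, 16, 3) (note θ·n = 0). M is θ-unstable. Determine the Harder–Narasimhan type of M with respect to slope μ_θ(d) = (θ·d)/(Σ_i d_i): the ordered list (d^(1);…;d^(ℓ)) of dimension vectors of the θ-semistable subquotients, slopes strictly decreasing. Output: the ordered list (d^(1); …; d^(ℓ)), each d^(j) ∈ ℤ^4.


Barcode: M ≅ I[1,4]^2, I[2,2], I[2,4], I[4,4]. HN layers by μ_θ (4 steps, strictly decreasing):
  μ^(1)=19/2; μ^(2)=3; μ^(3)=-7/2; μ^(4)=-23

((0, 0, 3, 3); (0, 0, 0, 1); (2, 2, 0, 0); (0, 2, 0, 0))


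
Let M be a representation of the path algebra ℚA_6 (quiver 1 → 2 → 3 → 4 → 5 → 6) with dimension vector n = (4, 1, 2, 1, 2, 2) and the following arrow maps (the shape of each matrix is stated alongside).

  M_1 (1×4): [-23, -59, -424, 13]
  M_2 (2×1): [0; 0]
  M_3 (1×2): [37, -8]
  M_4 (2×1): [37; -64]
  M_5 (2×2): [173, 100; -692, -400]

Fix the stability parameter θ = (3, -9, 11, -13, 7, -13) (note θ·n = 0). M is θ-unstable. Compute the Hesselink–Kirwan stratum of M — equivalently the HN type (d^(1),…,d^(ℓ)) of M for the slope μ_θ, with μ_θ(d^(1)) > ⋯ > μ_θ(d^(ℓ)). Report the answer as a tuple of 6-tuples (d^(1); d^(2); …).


Barcode: M ≅ I[1,1]^3, I[1,2], I[3,3], I[3,6], I[5,5], I[6,6]. HN layers by μ_θ (6 steps, strictly decreasing):
  μ^(1)=11; μ^(2)=7; μ^(3)=3; μ^(4)=-2; μ^(5)=-3; μ^(6)=-13

((0, 0, 1, 0, 0, 0); (0, 0, 0, 0, 1, 0); (3, 0, 0, 0, 0, 0); (0, 0, 1, 1, 1, 1); (1, 1, 0, 0, 0, 0); (0, 0, 0, 0, 0, 1))


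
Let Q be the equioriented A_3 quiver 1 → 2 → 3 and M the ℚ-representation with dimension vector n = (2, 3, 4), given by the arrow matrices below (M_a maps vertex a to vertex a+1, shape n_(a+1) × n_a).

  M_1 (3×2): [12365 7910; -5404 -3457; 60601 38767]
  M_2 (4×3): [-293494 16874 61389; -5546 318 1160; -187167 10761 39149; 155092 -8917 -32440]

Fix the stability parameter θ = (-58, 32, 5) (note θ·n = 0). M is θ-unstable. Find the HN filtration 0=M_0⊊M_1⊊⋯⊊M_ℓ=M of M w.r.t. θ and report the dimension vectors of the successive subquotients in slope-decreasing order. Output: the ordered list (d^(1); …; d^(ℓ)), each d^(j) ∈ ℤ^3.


Interval decomposition of M: I[1,3]^2, I[2,3], I[3,3].
HN type (ℓ=3): μ^(1)=37/2; μ^(2)=5; μ^(3)=-58

((0, 3, 3); (0, 0, 1); (2, 0, 0))


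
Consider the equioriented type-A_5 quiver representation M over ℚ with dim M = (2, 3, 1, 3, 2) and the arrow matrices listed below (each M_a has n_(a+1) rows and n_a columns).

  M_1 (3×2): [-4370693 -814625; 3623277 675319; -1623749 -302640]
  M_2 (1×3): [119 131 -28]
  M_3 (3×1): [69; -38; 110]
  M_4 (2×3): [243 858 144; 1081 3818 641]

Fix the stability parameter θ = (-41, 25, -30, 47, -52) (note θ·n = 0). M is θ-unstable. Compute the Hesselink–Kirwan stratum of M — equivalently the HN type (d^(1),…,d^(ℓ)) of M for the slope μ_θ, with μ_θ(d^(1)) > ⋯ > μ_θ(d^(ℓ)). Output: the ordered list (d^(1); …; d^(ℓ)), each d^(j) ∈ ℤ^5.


Via rank(M_{q-1}∘⋯∘M_p): M ≅ I[1,2], I[1,5], I[2,2], I[4,4], I[4,5].
μ_θ-semistable layers: μ^(1)=47; μ^(2)=25; μ^(3)=-5/2; μ^(4)=-41

((0, 0, 0, 1, 0); (0, 2, 0, 0, 0); (0, 1, 1, 2, 2); (2, 0, 0, 0, 0))


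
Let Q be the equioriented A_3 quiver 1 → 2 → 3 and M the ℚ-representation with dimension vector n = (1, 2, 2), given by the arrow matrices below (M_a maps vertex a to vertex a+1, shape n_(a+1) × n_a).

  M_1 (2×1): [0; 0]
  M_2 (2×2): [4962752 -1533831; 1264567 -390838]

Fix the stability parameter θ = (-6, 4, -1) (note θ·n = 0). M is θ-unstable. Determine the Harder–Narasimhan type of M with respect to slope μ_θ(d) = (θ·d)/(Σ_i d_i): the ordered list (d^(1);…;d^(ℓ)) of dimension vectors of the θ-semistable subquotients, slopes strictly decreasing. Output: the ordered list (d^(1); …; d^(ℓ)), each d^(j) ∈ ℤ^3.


Interval decomposition of M: I[1,1], I[2,3]^2.
HN type (ℓ=2): μ^(1)=3/2; μ^(2)=-6

((0, 2, 2); (1, 0, 0))


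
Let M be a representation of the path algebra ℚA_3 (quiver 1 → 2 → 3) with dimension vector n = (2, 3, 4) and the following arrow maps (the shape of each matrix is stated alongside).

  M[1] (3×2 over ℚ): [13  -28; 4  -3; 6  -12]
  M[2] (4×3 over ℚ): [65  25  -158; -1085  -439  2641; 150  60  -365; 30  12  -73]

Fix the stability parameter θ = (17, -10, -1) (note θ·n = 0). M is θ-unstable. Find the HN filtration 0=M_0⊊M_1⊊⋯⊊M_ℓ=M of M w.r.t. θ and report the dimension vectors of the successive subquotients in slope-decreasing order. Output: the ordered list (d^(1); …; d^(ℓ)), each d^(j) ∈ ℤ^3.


Interval decomposition of M: I[1,2], I[1,3], I[2,3], I[3,3]^2.
HN type (ℓ=4): μ^(1)=7/2; μ^(2)=2; μ^(3)=-1; μ^(4)=-10

((1, 1, 0); (1, 1, 1); (0, 0, 3); (0, 1, 0))


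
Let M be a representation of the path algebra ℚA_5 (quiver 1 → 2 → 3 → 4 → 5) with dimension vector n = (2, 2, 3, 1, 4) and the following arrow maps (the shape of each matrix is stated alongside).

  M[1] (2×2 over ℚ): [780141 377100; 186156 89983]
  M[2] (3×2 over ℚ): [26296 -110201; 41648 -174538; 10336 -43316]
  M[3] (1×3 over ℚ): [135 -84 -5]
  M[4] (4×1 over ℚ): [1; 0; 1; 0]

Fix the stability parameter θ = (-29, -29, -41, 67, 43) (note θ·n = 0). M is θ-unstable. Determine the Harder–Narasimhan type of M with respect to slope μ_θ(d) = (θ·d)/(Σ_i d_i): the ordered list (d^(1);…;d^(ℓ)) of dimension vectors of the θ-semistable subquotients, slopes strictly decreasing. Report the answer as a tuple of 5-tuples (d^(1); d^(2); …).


Barcode: M ≅ I[1,2], I[1,5], I[3,3]^2, I[5,5]^3. HN layers by μ_θ (5 steps, strictly decreasing):
  μ^(1)=55; μ^(2)=43; μ^(3)=-29; μ^(4)=-33; μ^(5)=-41

((0, 0, 0, 1, 1); (0, 0, 0, 0, 3); (1, 1, 0, 0, 0); (1, 1, 1, 0, 0); (0, 0, 2, 0, 0))


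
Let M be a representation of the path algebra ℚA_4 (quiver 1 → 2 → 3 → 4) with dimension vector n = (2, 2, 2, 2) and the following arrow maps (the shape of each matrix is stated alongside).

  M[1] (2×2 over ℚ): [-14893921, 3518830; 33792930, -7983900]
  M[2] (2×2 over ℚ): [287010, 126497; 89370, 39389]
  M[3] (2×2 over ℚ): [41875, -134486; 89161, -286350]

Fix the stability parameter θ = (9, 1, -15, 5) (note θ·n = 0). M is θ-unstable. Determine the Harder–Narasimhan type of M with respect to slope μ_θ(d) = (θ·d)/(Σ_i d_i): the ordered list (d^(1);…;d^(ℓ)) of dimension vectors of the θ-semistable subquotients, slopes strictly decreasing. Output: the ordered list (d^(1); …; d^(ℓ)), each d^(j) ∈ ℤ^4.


Barcode: M ≅ I[1,1], I[1,2], I[2,4], I[3,4]. HN layers by μ_θ (4 steps, strictly decreasing):
  μ^(1)=9; μ^(2)=5; μ^(3)=-7; μ^(4)=-15

((1, 0, 0, 0); (1, 1, 0, 2); (0, 1, 1, 0); (0, 0, 1, 0))


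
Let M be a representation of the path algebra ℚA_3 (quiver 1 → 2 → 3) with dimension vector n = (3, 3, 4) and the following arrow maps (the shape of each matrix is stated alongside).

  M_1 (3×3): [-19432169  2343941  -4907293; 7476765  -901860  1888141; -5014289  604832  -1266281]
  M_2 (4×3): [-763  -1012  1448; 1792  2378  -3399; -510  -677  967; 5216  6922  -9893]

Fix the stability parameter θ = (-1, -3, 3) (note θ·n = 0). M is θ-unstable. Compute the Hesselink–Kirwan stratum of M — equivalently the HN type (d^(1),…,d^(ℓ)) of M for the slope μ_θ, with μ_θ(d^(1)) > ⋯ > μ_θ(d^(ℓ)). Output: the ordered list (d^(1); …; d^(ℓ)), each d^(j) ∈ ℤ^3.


Interval decomposition of M: I[1,3]^3, I[3,3].
HN type (ℓ=2): μ^(1)=3; μ^(2)=-2

((0, 0, 4); (3, 3, 0))


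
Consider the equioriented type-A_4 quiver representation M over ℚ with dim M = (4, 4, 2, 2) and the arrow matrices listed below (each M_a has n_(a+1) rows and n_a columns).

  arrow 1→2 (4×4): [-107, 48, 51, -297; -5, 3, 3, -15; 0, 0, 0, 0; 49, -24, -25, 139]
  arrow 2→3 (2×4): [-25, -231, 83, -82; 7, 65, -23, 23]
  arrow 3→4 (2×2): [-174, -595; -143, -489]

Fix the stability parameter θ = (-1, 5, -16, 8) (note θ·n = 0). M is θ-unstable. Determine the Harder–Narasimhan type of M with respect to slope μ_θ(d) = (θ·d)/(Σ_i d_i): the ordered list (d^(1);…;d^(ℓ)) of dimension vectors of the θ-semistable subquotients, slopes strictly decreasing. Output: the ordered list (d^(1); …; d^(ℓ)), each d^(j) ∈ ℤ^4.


Barcode: M ≅ I[1,1]^2, I[1,4]^2, I[2,2]^2. HN layers by μ_θ (4 steps, strictly decreasing):
  μ^(1)=8; μ^(2)=5; μ^(3)=-1; μ^(4)=-4

((0, 0, 0, 2); (0, 2, 0, 0); (2, 0, 0, 0); (2, 2, 2, 0))


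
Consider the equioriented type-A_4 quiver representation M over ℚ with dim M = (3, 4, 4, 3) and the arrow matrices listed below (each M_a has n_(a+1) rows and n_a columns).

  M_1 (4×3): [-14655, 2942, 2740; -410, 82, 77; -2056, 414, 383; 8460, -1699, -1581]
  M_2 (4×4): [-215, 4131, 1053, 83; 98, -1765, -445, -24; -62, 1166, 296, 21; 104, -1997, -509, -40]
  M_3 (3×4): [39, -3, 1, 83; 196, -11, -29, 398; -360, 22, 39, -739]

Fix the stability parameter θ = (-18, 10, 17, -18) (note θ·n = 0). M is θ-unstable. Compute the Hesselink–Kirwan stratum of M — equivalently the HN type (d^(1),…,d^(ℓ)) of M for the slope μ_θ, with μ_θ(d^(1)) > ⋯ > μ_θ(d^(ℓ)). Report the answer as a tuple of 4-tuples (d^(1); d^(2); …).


Interval decomposition of M: I[1,2], I[1,4]^2, I[2,4], I[3,3].
HN type (ℓ=4): μ^(1)=17; μ^(2)=10; μ^(3)=3; μ^(4)=-18

((0, 0, 1, 0); (0, 1, 0, 0); (0, 3, 3, 3); (3, 0, 0, 0))


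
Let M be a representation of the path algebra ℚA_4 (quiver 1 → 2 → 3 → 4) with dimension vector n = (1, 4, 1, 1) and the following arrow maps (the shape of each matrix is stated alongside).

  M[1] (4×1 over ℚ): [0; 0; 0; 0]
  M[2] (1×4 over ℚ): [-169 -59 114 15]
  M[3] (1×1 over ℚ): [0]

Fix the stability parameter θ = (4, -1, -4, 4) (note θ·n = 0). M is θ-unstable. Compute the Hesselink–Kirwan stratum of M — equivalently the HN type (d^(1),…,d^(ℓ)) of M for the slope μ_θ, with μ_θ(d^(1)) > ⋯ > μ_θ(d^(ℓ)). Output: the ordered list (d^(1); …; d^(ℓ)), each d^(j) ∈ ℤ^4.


Interval decomposition of M: I[1,1], I[2,2]^3, I[2,3], I[4,4].
HN type (ℓ=3): μ^(1)=4; μ^(2)=-1; μ^(3)=-5/2

((1, 0, 0, 1); (0, 3, 0, 0); (0, 1, 1, 0))


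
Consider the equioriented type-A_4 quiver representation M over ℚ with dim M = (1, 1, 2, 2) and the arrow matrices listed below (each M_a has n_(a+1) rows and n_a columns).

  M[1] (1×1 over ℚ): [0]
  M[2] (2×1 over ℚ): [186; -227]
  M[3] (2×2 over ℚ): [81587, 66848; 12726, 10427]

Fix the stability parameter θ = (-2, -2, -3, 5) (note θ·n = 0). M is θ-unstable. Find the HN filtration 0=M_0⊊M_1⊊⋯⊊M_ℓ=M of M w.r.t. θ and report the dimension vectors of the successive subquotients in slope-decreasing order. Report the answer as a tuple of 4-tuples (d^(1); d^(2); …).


Via rank(M_{q-1}∘⋯∘M_p): M ≅ I[1,1], I[2,4], I[3,4].
μ_θ-semistable layers: μ^(1)=5; μ^(2)=-2; μ^(3)=-5/2; μ^(4)=-3

((0, 0, 0, 2); (1, 0, 0, 0); (0, 1, 1, 0); (0, 0, 1, 0))


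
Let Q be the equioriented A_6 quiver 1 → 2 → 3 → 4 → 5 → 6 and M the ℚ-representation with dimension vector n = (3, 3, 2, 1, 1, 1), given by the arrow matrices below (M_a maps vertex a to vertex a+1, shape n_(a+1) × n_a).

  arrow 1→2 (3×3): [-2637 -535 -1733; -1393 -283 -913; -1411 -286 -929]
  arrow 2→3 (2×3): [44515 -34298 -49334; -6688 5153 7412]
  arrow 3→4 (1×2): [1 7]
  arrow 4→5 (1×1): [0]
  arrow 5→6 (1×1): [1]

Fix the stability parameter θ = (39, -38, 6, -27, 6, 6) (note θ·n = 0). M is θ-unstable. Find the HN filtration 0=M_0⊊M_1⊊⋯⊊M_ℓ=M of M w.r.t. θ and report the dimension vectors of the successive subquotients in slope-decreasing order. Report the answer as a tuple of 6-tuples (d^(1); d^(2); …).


Interval decomposition of M: I[1,2], I[1,3], I[1,4], I[5,6].
HN type (ℓ=3): μ^(1)=6; μ^(2)=1/2; μ^(3)=-5

((0, 0, 1, 0, 1, 1); (2, 2, 0, 0, 0, 0); (1, 1, 1, 1, 0, 0))


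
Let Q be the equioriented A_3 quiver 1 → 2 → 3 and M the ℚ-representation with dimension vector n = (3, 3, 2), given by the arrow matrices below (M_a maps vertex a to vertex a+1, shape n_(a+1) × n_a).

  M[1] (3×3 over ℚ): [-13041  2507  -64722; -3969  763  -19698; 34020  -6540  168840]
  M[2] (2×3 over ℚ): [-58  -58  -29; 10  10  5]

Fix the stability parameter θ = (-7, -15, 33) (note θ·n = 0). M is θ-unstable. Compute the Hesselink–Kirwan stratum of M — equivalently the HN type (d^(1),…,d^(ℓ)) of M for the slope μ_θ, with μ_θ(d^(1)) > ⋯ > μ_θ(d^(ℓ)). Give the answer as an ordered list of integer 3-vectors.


Interval decomposition of M: I[1,1]^2, I[1,2], I[2,2], I[2,3], I[3,3].
HN type (ℓ=4): μ^(1)=33; μ^(2)=-7; μ^(3)=-11; μ^(4)=-15

((0, 0, 2); (2, 0, 0); (1, 1, 0); (0, 2, 0))


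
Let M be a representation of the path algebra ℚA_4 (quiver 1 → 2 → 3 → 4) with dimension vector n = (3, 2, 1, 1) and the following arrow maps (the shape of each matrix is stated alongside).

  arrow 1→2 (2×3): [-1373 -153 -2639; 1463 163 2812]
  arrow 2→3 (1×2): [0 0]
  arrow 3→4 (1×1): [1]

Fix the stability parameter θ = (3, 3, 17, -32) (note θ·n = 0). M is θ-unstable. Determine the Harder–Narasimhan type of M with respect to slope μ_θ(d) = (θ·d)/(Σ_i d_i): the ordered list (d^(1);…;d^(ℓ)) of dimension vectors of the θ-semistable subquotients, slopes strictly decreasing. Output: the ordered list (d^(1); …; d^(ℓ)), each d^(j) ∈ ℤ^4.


Via rank(M_{q-1}∘⋯∘M_p): M ≅ I[1,1], I[1,2]^2, I[3,4].
μ_θ-semistable layers: μ^(1)=3; μ^(2)=-15/2

((3, 2, 0, 0); (0, 0, 1, 1))


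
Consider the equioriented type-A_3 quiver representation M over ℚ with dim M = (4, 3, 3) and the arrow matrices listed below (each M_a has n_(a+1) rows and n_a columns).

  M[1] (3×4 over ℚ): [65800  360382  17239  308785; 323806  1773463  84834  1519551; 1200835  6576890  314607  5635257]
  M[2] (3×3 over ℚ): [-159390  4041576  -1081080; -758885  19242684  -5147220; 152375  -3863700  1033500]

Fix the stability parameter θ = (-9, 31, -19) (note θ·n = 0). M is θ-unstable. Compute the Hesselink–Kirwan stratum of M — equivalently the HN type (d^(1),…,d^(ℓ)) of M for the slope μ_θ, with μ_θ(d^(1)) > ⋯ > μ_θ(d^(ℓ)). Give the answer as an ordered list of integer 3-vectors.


Barcode: M ≅ I[1,1], I[1,2]^2, I[1,3], I[3,3]^2. HN layers by μ_θ (4 steps, strictly decreasing):
  μ^(1)=31; μ^(2)=6; μ^(3)=-9; μ^(4)=-19

((0, 2, 0); (0, 1, 1); (4, 0, 0); (0, 0, 2))


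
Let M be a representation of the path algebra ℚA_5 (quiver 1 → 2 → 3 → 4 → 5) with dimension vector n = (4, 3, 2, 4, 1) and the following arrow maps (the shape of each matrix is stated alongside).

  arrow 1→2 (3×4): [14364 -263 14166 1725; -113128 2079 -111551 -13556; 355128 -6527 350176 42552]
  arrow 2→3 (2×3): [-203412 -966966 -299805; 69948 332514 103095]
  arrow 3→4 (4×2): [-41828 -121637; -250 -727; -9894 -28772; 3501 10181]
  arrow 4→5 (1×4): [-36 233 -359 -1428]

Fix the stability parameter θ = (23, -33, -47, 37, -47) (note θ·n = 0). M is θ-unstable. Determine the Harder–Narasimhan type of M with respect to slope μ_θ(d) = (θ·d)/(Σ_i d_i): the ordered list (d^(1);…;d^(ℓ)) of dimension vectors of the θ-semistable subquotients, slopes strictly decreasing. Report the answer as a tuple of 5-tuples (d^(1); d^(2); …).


Via rank(M_{q-1}∘⋯∘M_p): M ≅ I[1,1], I[1,2]^2, I[1,5], I[3,4], I[4,4]^2.
μ_θ-semistable layers: μ^(1)=37; μ^(2)=23; μ^(3)=-5; μ^(4)=-19; μ^(5)=-47

((0, 0, 0, 3, 0); (1, 0, 0, 0, 0); (2, 2, 0, 1, 1); (1, 1, 1, 0, 0); (0, 0, 1, 0, 0))


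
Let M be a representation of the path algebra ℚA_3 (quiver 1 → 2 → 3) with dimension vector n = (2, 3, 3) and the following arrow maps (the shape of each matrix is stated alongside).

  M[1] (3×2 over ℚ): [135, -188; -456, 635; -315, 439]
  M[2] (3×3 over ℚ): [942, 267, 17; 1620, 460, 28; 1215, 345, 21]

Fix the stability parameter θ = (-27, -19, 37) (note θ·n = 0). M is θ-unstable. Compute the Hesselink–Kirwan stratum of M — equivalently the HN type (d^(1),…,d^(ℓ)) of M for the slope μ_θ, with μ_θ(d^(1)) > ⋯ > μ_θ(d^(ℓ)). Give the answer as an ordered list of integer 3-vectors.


Barcode: M ≅ I[1,3]^2, I[2,2], I[3,3]. HN layers by μ_θ (3 steps, strictly decreasing):
  μ^(1)=37; μ^(2)=-19; μ^(3)=-27

((0, 0, 3); (0, 3, 0); (2, 0, 0))


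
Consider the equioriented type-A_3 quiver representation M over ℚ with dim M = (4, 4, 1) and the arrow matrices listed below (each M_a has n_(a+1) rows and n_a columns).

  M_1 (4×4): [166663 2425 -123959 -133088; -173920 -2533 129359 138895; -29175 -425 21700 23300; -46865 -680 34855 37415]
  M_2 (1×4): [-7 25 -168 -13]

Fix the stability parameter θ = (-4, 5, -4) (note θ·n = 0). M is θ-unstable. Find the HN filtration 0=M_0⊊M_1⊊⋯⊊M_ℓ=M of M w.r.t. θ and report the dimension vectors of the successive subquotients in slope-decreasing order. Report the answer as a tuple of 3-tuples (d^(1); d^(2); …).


Barcode: M ≅ I[1,1], I[1,2]^2, I[1,3], I[2,2]. HN layers by μ_θ (3 steps, strictly decreasing):
  μ^(1)=5; μ^(2)=1/2; μ^(3)=-4

((0, 3, 0); (0, 1, 1); (4, 0, 0))


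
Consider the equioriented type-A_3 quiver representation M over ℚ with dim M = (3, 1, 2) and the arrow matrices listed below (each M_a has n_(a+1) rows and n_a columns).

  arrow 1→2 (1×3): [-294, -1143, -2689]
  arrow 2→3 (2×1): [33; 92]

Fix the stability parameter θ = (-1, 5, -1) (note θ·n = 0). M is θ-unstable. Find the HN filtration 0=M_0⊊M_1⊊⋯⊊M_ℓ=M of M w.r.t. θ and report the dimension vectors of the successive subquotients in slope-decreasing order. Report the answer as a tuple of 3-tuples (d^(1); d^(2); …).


Via rank(M_{q-1}∘⋯∘M_p): M ≅ I[1,1]^2, I[1,3], I[3,3].
μ_θ-semistable layers: μ^(1)=2; μ^(2)=-1

((0, 1, 1); (3, 0, 1))


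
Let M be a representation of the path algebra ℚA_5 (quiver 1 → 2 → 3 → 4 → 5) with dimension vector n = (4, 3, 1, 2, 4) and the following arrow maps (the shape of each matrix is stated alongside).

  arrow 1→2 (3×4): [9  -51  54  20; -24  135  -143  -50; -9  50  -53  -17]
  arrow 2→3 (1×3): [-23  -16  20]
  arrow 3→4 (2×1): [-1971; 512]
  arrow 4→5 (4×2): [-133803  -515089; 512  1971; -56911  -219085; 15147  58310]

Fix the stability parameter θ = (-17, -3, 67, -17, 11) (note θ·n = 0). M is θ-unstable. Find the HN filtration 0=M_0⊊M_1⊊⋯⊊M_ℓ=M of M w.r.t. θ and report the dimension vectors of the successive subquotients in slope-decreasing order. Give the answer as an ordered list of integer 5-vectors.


Via rank(M_{q-1}∘⋯∘M_p): M ≅ I[1,1], I[1,2]^2, I[1,5], I[4,5], I[5,5]^2.
μ_θ-semistable layers: μ^(1)=61/3; μ^(2)=11; μ^(3)=-3; μ^(4)=-17

((0, 0, 1, 1, 1); (0, 0, 0, 0, 3); (0, 3, 0, 0, 0); (4, 0, 0, 1, 0))


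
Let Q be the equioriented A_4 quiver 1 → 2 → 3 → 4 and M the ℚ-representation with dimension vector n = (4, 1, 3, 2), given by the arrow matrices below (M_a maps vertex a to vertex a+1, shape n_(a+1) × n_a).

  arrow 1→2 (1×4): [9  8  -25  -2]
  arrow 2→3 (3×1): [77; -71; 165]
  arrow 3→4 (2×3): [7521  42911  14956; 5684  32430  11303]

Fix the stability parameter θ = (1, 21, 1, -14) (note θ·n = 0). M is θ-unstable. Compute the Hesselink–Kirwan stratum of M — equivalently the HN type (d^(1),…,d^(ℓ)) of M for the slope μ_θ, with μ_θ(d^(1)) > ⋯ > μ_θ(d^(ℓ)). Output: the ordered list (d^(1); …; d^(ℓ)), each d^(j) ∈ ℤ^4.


Via rank(M_{q-1}∘⋯∘M_p): M ≅ I[1,1]^3, I[1,4], I[3,3], I[3,4].
μ_θ-semistable layers: μ^(1)=8/3; μ^(2)=1; μ^(3)=-13/2

((0, 1, 1, 1); (4, 0, 1, 0); (0, 0, 1, 1))


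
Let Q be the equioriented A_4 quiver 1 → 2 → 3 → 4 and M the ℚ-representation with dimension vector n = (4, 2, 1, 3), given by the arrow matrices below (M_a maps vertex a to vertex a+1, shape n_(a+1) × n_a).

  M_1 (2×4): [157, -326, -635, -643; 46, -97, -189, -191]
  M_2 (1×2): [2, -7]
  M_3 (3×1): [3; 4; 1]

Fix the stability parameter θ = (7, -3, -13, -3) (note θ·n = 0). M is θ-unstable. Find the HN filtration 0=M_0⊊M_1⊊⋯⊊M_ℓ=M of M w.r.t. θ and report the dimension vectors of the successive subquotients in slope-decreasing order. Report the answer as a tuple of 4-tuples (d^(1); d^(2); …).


Interval decomposition of M: I[1,1]^2, I[1,2], I[1,4], I[4,4]^2.
HN type (ℓ=3): μ^(1)=7; μ^(2)=2; μ^(3)=-3

((2, 0, 0, 0); (1, 1, 0, 0); (1, 1, 1, 3))


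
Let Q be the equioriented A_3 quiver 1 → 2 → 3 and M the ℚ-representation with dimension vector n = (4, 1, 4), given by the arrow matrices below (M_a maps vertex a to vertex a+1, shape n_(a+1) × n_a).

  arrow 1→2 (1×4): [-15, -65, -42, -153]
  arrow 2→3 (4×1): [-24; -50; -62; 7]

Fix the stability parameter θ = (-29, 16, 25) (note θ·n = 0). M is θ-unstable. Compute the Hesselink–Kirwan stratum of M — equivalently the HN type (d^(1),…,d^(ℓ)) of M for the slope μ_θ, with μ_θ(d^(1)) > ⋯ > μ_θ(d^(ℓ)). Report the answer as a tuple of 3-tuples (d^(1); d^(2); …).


Via rank(M_{q-1}∘⋯∘M_p): M ≅ I[1,1]^3, I[1,3], I[3,3]^3.
μ_θ-semistable layers: μ^(1)=25; μ^(2)=16; μ^(3)=-29

((0, 0, 4); (0, 1, 0); (4, 0, 0))


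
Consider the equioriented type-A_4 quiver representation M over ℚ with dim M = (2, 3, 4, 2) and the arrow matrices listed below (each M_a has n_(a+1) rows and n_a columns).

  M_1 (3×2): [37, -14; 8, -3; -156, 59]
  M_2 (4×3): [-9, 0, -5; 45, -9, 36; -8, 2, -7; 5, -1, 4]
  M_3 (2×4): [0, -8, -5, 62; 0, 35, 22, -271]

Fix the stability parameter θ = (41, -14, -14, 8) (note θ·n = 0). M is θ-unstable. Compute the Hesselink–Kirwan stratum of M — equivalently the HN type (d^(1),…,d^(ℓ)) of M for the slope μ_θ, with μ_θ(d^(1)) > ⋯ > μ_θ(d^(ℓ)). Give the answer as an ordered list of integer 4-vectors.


Via rank(M_{q-1}∘⋯∘M_p): M ≅ I[1,3], I[1,4], I[2,3], I[3,4].
μ_θ-semistable layers: μ^(1)=8; μ^(2)=13/3; μ^(3)=-14

((0, 0, 0, 2); (2, 2, 2, 0); (0, 1, 2, 0))


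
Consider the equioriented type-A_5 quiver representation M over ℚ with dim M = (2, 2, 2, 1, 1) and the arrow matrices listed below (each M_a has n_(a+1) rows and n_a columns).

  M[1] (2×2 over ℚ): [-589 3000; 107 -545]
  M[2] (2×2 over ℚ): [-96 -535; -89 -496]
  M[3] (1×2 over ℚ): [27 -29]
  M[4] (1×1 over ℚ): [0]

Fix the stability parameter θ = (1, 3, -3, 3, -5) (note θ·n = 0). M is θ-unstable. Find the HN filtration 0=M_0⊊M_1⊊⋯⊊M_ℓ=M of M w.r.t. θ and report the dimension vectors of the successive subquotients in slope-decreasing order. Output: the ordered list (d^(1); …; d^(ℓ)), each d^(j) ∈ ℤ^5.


Barcode: M ≅ I[1,3], I[1,4], I[5,5]. HN layers by μ_θ (3 steps, strictly decreasing):
  μ^(1)=3; μ^(2)=1/3; μ^(3)=-5

((0, 0, 0, 1, 0); (2, 2, 2, 0, 0); (0, 0, 0, 0, 1))


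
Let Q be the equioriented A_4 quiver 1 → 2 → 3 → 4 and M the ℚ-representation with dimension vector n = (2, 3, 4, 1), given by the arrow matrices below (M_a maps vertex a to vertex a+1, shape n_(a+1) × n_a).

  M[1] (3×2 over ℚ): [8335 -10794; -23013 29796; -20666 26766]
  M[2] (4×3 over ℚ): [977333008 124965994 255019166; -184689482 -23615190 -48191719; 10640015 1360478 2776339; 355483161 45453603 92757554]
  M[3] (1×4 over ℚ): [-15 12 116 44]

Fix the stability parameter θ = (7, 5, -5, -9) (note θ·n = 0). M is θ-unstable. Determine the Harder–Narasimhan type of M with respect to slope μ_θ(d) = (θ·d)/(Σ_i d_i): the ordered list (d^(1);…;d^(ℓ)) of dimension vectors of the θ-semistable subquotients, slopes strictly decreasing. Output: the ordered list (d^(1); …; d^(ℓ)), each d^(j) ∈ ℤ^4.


Barcode: M ≅ I[1,3], I[1,4], I[2,3], I[3,3]. HN layers by μ_θ (4 steps, strictly decreasing):
  μ^(1)=7/3; μ^(2)=0; μ^(3)=-1/2; μ^(4)=-5

((1, 1, 1, 0); (0, 1, 1, 0); (1, 1, 1, 1); (0, 0, 1, 0))


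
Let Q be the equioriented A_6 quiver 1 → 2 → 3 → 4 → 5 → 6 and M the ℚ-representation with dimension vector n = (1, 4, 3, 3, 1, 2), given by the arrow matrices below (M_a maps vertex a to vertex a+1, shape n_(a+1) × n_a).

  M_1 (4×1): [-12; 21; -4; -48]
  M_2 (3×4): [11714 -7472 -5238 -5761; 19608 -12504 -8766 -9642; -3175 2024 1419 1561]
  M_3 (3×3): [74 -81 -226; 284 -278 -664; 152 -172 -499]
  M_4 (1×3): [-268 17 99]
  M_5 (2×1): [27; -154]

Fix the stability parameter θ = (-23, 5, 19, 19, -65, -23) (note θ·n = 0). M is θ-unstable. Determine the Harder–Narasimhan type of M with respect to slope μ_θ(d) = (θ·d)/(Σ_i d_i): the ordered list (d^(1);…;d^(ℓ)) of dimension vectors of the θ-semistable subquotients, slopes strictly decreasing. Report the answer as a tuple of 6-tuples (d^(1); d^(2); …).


Barcode: M ≅ I[1,2], I[2,3], I[2,4], I[2,6], I[4,4], I[6,6]. HN layers by μ_θ (4 steps, strictly decreasing):
  μ^(1)=19; μ^(2)=5; μ^(3)=-9; μ^(4)=-23

((0, 0, 2, 2, 0, 0); (0, 3, 0, 0, 0, 0); (0, 1, 1, 1, 1, 1); (1, 0, 0, 0, 0, 1))


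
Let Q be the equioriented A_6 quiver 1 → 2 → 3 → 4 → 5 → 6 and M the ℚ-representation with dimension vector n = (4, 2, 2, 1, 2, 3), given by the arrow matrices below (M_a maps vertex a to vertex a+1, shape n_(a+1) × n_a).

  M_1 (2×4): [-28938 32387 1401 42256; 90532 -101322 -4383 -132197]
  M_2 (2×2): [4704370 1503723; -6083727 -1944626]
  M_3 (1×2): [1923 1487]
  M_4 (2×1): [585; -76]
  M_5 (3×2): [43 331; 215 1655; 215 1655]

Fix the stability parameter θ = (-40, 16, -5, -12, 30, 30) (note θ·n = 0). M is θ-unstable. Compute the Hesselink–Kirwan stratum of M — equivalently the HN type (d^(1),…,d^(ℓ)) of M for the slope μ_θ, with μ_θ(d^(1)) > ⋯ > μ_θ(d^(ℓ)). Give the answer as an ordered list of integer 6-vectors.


Via rank(M_{q-1}∘⋯∘M_p): M ≅ I[1,1]^2, I[1,3], I[1,6], I[5,5], I[6,6]^2.
μ_θ-semistable layers: μ^(1)=30; μ^(2)=11/2; μ^(3)=-1/3; μ^(4)=-40

((0, 0, 0, 0, 2, 3); (0, 1, 1, 0, 0, 0); (0, 1, 1, 1, 0, 0); (4, 0, 0, 0, 0, 0))


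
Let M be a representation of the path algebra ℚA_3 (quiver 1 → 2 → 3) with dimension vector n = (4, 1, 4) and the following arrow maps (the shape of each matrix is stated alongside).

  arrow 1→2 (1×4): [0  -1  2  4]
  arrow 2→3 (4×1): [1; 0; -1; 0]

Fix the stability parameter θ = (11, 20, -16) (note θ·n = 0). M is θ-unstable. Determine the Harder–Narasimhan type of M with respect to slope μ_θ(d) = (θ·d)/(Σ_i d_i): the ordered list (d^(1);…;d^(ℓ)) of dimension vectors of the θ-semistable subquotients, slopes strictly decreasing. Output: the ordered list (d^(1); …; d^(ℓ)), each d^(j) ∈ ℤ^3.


Barcode: M ≅ I[1,1]^3, I[1,3], I[3,3]^3. HN layers by μ_θ (3 steps, strictly decreasing):
  μ^(1)=11; μ^(2)=5; μ^(3)=-16

((3, 0, 0); (1, 1, 1); (0, 0, 3))


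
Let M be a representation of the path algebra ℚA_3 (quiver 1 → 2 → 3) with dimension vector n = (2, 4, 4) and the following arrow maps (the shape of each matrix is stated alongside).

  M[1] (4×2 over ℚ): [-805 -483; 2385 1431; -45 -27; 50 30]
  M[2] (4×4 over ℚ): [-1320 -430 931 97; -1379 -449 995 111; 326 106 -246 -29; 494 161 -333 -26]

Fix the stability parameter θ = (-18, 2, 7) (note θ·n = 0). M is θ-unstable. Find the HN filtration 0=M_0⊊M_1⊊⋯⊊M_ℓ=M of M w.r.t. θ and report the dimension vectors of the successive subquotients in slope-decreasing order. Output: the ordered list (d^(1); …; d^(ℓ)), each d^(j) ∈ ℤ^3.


Barcode: M ≅ I[1,1], I[1,3], I[2,3]^3. HN layers by μ_θ (3 steps, strictly decreasing):
  μ^(1)=7; μ^(2)=2; μ^(3)=-18

((0, 0, 4); (0, 4, 0); (2, 0, 0))


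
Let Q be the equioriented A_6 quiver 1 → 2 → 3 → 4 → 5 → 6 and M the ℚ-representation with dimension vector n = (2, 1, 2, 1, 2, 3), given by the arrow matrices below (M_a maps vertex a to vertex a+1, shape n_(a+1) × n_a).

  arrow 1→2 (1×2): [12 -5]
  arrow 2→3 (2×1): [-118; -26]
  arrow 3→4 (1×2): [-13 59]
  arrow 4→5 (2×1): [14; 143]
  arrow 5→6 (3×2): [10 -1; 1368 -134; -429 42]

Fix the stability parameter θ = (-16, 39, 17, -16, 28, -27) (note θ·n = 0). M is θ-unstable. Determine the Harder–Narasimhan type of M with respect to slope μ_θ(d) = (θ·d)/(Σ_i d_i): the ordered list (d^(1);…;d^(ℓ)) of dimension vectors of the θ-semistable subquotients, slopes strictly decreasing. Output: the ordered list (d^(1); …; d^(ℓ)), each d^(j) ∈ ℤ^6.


Via rank(M_{q-1}∘⋯∘M_p): M ≅ I[1,1], I[1,3], I[3,6], I[5,6], I[6,6].
μ_θ-semistable layers: μ^(1)=28; μ^(2)=1/2; μ^(3)=-16; μ^(4)=-27

((0, 1, 1, 0, 0, 0); (0, 0, 1, 1, 2, 2); (2, 0, 0, 0, 0, 0); (0, 0, 0, 0, 0, 1))


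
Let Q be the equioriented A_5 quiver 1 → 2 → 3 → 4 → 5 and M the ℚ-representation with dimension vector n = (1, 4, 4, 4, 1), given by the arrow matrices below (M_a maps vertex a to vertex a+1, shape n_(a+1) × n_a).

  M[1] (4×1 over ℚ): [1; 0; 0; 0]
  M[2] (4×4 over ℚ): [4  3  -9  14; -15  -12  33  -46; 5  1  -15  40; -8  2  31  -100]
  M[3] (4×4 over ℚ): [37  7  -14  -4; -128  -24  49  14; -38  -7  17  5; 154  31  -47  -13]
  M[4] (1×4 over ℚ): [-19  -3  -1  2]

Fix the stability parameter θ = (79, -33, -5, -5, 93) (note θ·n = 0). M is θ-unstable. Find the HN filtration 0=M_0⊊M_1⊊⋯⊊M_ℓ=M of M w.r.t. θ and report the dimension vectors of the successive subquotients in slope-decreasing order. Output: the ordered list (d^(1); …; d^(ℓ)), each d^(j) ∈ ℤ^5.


Barcode: M ≅ I[1,5], I[2,3], I[2,4]^2, I[4,4]. HN layers by μ_θ (4 steps, strictly decreasing):
  μ^(1)=93; μ^(2)=9; μ^(3)=-5; μ^(4)=-33

((0, 0, 0, 0, 1); (1, 1, 1, 1, 0); (0, 0, 3, 3, 0); (0, 3, 0, 0, 0))


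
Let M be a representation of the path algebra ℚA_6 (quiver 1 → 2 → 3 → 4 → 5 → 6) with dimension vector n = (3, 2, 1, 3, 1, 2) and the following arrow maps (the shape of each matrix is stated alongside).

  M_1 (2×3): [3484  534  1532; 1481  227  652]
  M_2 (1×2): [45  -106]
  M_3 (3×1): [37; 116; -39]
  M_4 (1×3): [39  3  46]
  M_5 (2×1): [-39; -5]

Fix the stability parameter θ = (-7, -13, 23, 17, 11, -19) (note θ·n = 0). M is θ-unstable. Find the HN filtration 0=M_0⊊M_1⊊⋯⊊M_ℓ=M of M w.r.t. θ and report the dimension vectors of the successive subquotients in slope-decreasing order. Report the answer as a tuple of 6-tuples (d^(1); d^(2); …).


Interval decomposition of M: I[1,1], I[1,2], I[1,6], I[4,4]^2, I[6,6].
HN type (ℓ=5): μ^(1)=17; μ^(2)=8; μ^(3)=-7; μ^(4)=-10; μ^(5)=-19

((0, 0, 0, 2, 0, 0); (0, 0, 1, 1, 1, 1); (1, 0, 0, 0, 0, 0); (2, 2, 0, 0, 0, 0); (0, 0, 0, 0, 0, 1))


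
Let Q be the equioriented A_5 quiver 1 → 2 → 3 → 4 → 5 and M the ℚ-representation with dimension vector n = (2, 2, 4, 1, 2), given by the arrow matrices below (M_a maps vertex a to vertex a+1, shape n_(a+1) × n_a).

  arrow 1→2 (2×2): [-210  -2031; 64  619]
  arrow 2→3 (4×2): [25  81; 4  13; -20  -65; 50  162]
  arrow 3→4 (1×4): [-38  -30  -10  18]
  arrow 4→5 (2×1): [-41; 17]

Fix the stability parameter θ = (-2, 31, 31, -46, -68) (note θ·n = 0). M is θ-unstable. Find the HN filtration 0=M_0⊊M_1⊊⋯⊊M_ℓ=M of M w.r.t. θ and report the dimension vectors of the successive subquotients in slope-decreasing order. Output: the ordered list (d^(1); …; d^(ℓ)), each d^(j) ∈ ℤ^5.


Via rank(M_{q-1}∘⋯∘M_p): M ≅ I[1,3], I[1,5], I[3,3]^2, I[5,5].
μ_θ-semistable layers: μ^(1)=31; μ^(2)=-2; μ^(3)=-54/5; μ^(4)=-68

((0, 1, 3, 0, 0); (1, 0, 0, 0, 0); (1, 1, 1, 1, 1); (0, 0, 0, 0, 1))


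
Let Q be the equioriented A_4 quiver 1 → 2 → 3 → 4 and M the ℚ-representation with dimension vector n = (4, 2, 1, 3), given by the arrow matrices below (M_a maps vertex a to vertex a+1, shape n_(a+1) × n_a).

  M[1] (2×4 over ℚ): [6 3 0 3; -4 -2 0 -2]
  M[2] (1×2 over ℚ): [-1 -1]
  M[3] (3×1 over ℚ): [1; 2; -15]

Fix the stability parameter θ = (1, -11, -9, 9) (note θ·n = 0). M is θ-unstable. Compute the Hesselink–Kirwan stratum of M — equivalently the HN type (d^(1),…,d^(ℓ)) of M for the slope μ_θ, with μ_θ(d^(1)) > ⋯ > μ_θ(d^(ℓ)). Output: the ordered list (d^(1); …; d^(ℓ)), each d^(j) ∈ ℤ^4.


Via rank(M_{q-1}∘⋯∘M_p): M ≅ I[1,1]^3, I[1,4], I[2,2], I[4,4]^2.
μ_θ-semistable layers: μ^(1)=9; μ^(2)=1; μ^(3)=-19/3; μ^(4)=-11

((0, 0, 0, 3); (3, 0, 0, 0); (1, 1, 1, 0); (0, 1, 0, 0))


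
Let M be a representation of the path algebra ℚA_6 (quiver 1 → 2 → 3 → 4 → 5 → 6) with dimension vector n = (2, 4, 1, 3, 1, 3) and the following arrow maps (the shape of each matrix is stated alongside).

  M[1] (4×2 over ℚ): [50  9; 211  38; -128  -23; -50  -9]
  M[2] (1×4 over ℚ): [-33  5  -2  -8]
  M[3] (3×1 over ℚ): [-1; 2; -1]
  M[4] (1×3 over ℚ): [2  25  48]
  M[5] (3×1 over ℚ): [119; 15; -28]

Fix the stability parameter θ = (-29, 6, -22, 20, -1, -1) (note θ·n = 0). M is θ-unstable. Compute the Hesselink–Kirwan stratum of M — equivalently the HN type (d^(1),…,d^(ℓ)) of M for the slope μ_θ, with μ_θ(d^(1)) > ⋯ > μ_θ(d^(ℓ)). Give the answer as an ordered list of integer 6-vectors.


Interval decomposition of M: I[1,2], I[1,4], I[2,2]^2, I[4,4], I[4,6], I[6,6]^2.
HN type (ℓ=5): μ^(1)=20; μ^(2)=6; μ^(3)=-1; μ^(4)=-8; μ^(5)=-29

((0, 0, 0, 2, 0, 0); (0, 3, 0, 1, 1, 1); (0, 0, 0, 0, 0, 2); (0, 1, 1, 0, 0, 0); (2, 0, 0, 0, 0, 0))


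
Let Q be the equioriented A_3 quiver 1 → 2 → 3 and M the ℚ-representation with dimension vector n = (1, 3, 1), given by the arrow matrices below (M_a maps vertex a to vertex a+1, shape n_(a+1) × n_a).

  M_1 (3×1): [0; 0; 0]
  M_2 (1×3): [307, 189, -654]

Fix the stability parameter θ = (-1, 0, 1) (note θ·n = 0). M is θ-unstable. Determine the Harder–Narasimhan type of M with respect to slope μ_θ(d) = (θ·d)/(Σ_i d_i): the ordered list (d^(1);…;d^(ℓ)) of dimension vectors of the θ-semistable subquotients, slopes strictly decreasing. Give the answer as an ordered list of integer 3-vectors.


Barcode: M ≅ I[1,1], I[2,2]^2, I[2,3]. HN layers by μ_θ (3 steps, strictly decreasing):
  μ^(1)=1; μ^(2)=0; μ^(3)=-1

((0, 0, 1); (0, 3, 0); (1, 0, 0))


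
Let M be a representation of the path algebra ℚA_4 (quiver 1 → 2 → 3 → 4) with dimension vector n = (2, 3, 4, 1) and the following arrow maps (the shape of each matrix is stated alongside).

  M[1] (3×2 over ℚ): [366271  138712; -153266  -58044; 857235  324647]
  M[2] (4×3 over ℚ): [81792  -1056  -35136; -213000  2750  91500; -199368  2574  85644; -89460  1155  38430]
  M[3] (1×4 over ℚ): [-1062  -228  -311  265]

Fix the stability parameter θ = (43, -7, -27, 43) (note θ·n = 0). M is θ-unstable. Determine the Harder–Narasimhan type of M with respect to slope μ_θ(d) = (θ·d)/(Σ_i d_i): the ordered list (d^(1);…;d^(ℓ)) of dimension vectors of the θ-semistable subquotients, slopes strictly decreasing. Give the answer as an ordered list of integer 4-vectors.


Barcode: M ≅ I[1,2], I[1,4], I[2,2], I[3,3]^3. HN layers by μ_θ (5 steps, strictly decreasing):
  μ^(1)=43; μ^(2)=18; μ^(3)=3; μ^(4)=-7; μ^(5)=-27

((0, 0, 0, 1); (1, 1, 0, 0); (1, 1, 1, 0); (0, 1, 0, 0); (0, 0, 3, 0))


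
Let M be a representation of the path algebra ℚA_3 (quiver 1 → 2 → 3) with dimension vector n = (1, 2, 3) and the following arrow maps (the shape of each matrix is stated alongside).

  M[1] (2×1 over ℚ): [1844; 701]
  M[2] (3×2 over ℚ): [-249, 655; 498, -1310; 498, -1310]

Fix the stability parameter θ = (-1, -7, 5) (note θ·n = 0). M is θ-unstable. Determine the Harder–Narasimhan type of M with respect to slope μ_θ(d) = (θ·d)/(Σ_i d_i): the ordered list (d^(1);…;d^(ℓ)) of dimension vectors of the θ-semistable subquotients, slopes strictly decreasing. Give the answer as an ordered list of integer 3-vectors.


Interval decomposition of M: I[1,3], I[2,2], I[3,3]^2.
HN type (ℓ=3): μ^(1)=5; μ^(2)=-4; μ^(3)=-7

((0, 0, 3); (1, 1, 0); (0, 1, 0))
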